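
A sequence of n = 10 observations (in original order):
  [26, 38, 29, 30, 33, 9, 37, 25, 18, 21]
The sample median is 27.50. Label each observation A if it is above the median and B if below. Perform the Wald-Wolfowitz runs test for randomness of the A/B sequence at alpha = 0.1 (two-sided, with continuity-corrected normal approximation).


Step 1: Compute median = 27.50; label A = above, B = below.
Labels in order: BAAAABABBB  (n_A = 5, n_B = 5)
Step 2: Count runs R = 5.
Step 3: Under H0 (random ordering), E[R] = 2*n_A*n_B/(n_A+n_B) + 1 = 2*5*5/10 + 1 = 6.0000.
        Var[R] = 2*n_A*n_B*(2*n_A*n_B - n_A - n_B) / ((n_A+n_B)^2 * (n_A+n_B-1)) = 2000/900 = 2.2222.
        SD[R] = 1.4907.
Step 4: Continuity-corrected z = (R + 0.5 - E[R]) / SD[R] = (5 + 0.5 - 6.0000) / 1.4907 = -0.3354.
Step 5: Two-sided p-value via normal approximation = 2*(1 - Phi(|z|)) = 0.737316.
Step 6: alpha = 0.1. fail to reject H0.

R = 5, z = -0.3354, p = 0.737316, fail to reject H0.


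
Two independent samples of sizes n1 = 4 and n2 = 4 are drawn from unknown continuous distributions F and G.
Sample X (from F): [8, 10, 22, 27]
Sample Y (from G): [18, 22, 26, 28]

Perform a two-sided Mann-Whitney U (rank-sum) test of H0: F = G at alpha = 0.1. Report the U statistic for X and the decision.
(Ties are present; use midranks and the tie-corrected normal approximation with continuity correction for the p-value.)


Step 1: Combine and sort all 8 observations; assign midranks.
sorted (value, group): (8,X), (10,X), (18,Y), (22,X), (22,Y), (26,Y), (27,X), (28,Y)
ranks: 8->1, 10->2, 18->3, 22->4.5, 22->4.5, 26->6, 27->7, 28->8
Step 2: Rank sum for X: R1 = 1 + 2 + 4.5 + 7 = 14.5.
Step 3: U_X = R1 - n1(n1+1)/2 = 14.5 - 4*5/2 = 14.5 - 10 = 4.5.
       U_Y = n1*n2 - U_X = 16 - 4.5 = 11.5.
Step 4: Ties are present, so use the tie-corrected normal approximation (with continuity correction) for the p-value.
Step 5: p-value = 0.383630; compare to alpha = 0.1. fail to reject H0.

U_X = 4.5, p = 0.383630, fail to reject H0 at alpha = 0.1.


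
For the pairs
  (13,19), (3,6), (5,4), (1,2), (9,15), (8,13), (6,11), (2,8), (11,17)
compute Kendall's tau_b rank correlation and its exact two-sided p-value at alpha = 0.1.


Step 1: Enumerate the 36 unordered pairs (i,j) with i<j and classify each by sign(x_j-x_i) * sign(y_j-y_i).
  (1,2):dx=-10,dy=-13->C; (1,3):dx=-8,dy=-15->C; (1,4):dx=-12,dy=-17->C; (1,5):dx=-4,dy=-4->C
  (1,6):dx=-5,dy=-6->C; (1,7):dx=-7,dy=-8->C; (1,8):dx=-11,dy=-11->C; (1,9):dx=-2,dy=-2->C
  (2,3):dx=+2,dy=-2->D; (2,4):dx=-2,dy=-4->C; (2,5):dx=+6,dy=+9->C; (2,6):dx=+5,dy=+7->C
  (2,7):dx=+3,dy=+5->C; (2,8):dx=-1,dy=+2->D; (2,9):dx=+8,dy=+11->C; (3,4):dx=-4,dy=-2->C
  (3,5):dx=+4,dy=+11->C; (3,6):dx=+3,dy=+9->C; (3,7):dx=+1,dy=+7->C; (3,8):dx=-3,dy=+4->D
  (3,9):dx=+6,dy=+13->C; (4,5):dx=+8,dy=+13->C; (4,6):dx=+7,dy=+11->C; (4,7):dx=+5,dy=+9->C
  (4,8):dx=+1,dy=+6->C; (4,9):dx=+10,dy=+15->C; (5,6):dx=-1,dy=-2->C; (5,7):dx=-3,dy=-4->C
  (5,8):dx=-7,dy=-7->C; (5,9):dx=+2,dy=+2->C; (6,7):dx=-2,dy=-2->C; (6,8):dx=-6,dy=-5->C
  (6,9):dx=+3,dy=+4->C; (7,8):dx=-4,dy=-3->C; (7,9):dx=+5,dy=+6->C; (8,9):dx=+9,dy=+9->C
Step 2: C = 33, D = 3, total pairs = 36.
Step 3: tau = (C - D)/(n(n-1)/2) = (33 - 3)/36 = 0.833333.
Step 4: Exact two-sided p-value (enumerate n! = 362880 permutations of y under H0): p = 0.000854.
Step 5: alpha = 0.1. reject H0.

tau_b = 0.8333 (C=33, D=3), p = 0.000854, reject H0.


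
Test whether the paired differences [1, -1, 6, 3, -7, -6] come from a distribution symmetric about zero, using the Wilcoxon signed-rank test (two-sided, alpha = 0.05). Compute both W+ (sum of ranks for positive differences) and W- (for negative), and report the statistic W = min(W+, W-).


Step 1: Drop any zero differences (none here) and take |d_i|.
|d| = [1, 1, 6, 3, 7, 6]
Step 2: Midrank |d_i| (ties get averaged ranks).
ranks: |1|->1.5, |1|->1.5, |6|->4.5, |3|->3, |7|->6, |6|->4.5
Step 3: Attach original signs; sum ranks with positive sign and with negative sign.
W+ = 1.5 + 4.5 + 3 = 9
W- = 1.5 + 6 + 4.5 = 12
(Check: W+ + W- = 21 should equal n(n+1)/2 = 21.)
Step 4: Test statistic W = min(W+, W-) = 9.
Step 5: Ties in |d|, so use the tie-corrected normal approximation.
        E[W] = n(n+1)/4 = 6*7/4 = 10.5.
        Tie groups: |d|=1 (t=2), |d|=6 (t=2); sum(t^3 - t) = 12.
        Var[W] = n(n+1)(2n+1)/24 - sum(t^3-t)/48 = 546/24 - 12/48 = 22.5.
        z = (W - E[W]) / sqrt(Var[W]) = (9 - 10.5) / 4.7434 = -0.3162.
        Two-sided p = 2*Phi(z) = 0.751830.
Step 6: alpha = 0.05. fail to reject H0.

W+ = 9, W- = 12, W = min = 9, p = 0.751830, fail to reject H0.


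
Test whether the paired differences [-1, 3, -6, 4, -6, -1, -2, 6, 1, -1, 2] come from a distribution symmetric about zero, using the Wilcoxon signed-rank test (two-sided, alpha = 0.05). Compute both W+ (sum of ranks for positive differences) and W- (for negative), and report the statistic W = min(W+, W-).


Step 1: Drop any zero differences (none here) and take |d_i|.
|d| = [1, 3, 6, 4, 6, 1, 2, 6, 1, 1, 2]
Step 2: Midrank |d_i| (ties get averaged ranks).
ranks: |1|->2.5, |3|->7, |6|->10, |4|->8, |6|->10, |1|->2.5, |2|->5.5, |6|->10, |1|->2.5, |1|->2.5, |2|->5.5
Step 3: Attach original signs; sum ranks with positive sign and with negative sign.
W+ = 7 + 8 + 10 + 2.5 + 5.5 = 33
W- = 2.5 + 10 + 10 + 2.5 + 5.5 + 2.5 = 33
(Check: W+ + W- = 66 should equal n(n+1)/2 = 66.)
Step 4: Test statistic W = min(W+, W-) = 33.
Step 5: Ties in |d|, so use the tie-corrected normal approximation.
        E[W] = n(n+1)/4 = 11*12/4 = 33.
        Tie groups: |d|=1 (t=4), |d|=2 (t=2), |d|=6 (t=3); sum(t^3 - t) = 90.
        Var[W] = n(n+1)(2n+1)/24 - sum(t^3-t)/48 = 3036/24 - 90/48 = 124.625.
        z = (W - E[W]) / sqrt(Var[W]) = (33 - 33) / 11.1636 = 0.0000.
        Two-sided p = 2*Phi(z) = 1.000000.
Step 6: alpha = 0.05. fail to reject H0.

W+ = 33, W- = 33, W = min = 33, p = 1.000000, fail to reject H0.


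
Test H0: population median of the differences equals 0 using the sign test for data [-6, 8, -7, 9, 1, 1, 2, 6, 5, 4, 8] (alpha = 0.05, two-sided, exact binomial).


Step 1: Discard zero differences. Original n = 11; n_eff = number of nonzero differences = 11.
Nonzero differences (with sign): -6, +8, -7, +9, +1, +1, +2, +6, +5, +4, +8
Step 2: Count signs: positive = 9, negative = 2.
Step 3: Under H0: P(positive) = 0.5, so the number of positives S ~ Bin(11, 0.5).
Step 4: Two-sided exact p-value = sum of Bin(11,0.5) probabilities at or below the observed probability = 0.065430.
Step 5: alpha = 0.05. fail to reject H0.

n_eff = 11, pos = 9, neg = 2, p = 0.065430, fail to reject H0.


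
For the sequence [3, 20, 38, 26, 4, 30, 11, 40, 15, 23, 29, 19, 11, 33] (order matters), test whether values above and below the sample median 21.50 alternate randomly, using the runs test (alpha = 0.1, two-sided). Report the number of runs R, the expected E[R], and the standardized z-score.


Step 1: Compute median = 21.50; label A = above, B = below.
Labels in order: BBAABABABAABBA  (n_A = 7, n_B = 7)
Step 2: Count runs R = 10.
Step 3: Under H0 (random ordering), E[R] = 2*n_A*n_B/(n_A+n_B) + 1 = 2*7*7/14 + 1 = 8.0000.
        Var[R] = 2*n_A*n_B*(2*n_A*n_B - n_A - n_B) / ((n_A+n_B)^2 * (n_A+n_B-1)) = 8232/2548 = 3.2308.
        SD[R] = 1.7974.
Step 4: Continuity-corrected z = (R - 0.5 - E[R]) / SD[R] = (10 - 0.5 - 8.0000) / 1.7974 = 0.8345.
Step 5: Two-sided p-value via normal approximation = 2*(1 - Phi(|z|)) = 0.403986.
Step 6: alpha = 0.1. fail to reject H0.

R = 10, z = 0.8345, p = 0.403986, fail to reject H0.


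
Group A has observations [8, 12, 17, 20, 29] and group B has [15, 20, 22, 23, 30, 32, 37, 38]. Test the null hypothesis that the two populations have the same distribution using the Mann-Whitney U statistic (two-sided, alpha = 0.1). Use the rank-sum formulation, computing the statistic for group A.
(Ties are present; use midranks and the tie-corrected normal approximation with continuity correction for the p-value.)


Step 1: Combine and sort all 13 observations; assign midranks.
sorted (value, group): (8,X), (12,X), (15,Y), (17,X), (20,X), (20,Y), (22,Y), (23,Y), (29,X), (30,Y), (32,Y), (37,Y), (38,Y)
ranks: 8->1, 12->2, 15->3, 17->4, 20->5.5, 20->5.5, 22->7, 23->8, 29->9, 30->10, 32->11, 37->12, 38->13
Step 2: Rank sum for X: R1 = 1 + 2 + 4 + 5.5 + 9 = 21.5.
Step 3: U_X = R1 - n1(n1+1)/2 = 21.5 - 5*6/2 = 21.5 - 15 = 6.5.
       U_Y = n1*n2 - U_X = 40 - 6.5 = 33.5.
Step 4: Ties are present, so use the tie-corrected normal approximation (with continuity correction) for the p-value.
Step 5: p-value = 0.056699; compare to alpha = 0.1. reject H0.

U_X = 6.5, p = 0.056699, reject H0 at alpha = 0.1.


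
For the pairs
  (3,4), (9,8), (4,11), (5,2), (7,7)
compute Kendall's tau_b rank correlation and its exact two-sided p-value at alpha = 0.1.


Step 1: Enumerate the 10 unordered pairs (i,j) with i<j and classify each by sign(x_j-x_i) * sign(y_j-y_i).
  (1,2):dx=+6,dy=+4->C; (1,3):dx=+1,dy=+7->C; (1,4):dx=+2,dy=-2->D; (1,5):dx=+4,dy=+3->C
  (2,3):dx=-5,dy=+3->D; (2,4):dx=-4,dy=-6->C; (2,5):dx=-2,dy=-1->C; (3,4):dx=+1,dy=-9->D
  (3,5):dx=+3,dy=-4->D; (4,5):dx=+2,dy=+5->C
Step 2: C = 6, D = 4, total pairs = 10.
Step 3: tau = (C - D)/(n(n-1)/2) = (6 - 4)/10 = 0.200000.
Step 4: Exact two-sided p-value (enumerate n! = 120 permutations of y under H0): p = 0.816667.
Step 5: alpha = 0.1. fail to reject H0.

tau_b = 0.2000 (C=6, D=4), p = 0.816667, fail to reject H0.


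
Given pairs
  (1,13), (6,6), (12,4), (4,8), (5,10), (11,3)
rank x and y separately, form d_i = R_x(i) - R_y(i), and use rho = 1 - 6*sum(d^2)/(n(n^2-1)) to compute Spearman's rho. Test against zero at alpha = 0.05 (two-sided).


Step 1: Rank x and y separately (midranks; no ties here).
rank(x): 1->1, 6->4, 12->6, 4->2, 5->3, 11->5
rank(y): 13->6, 6->3, 4->2, 8->4, 10->5, 3->1
Step 2: d_i = R_x(i) - R_y(i); compute d_i^2.
  (1-6)^2=25, (4-3)^2=1, (6-2)^2=16, (2-4)^2=4, (3-5)^2=4, (5-1)^2=16
sum(d^2) = 66.
Step 3: rho = 1 - 6*66 / (6*(6^2 - 1)) = 1 - 396/210 = -0.885714.
Step 4: Under H0, t = rho * sqrt((n-2)/(1-rho^2)) = -3.8158 ~ t(4).
Step 5: Two-sided p-value from the t-distribution with 4 df = 0.018845.
Step 6: alpha = 0.05. reject H0.

rho = -0.8857, p = 0.018845, reject H0 at alpha = 0.05.


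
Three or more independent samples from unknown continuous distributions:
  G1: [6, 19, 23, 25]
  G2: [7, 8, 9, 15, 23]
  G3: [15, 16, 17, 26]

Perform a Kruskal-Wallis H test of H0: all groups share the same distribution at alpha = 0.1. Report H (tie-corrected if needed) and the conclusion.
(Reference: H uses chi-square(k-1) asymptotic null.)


Step 1: Combine all N = 13 observations and assign midranks.
sorted (value, group, rank): (6,G1,1), (7,G2,2), (8,G2,3), (9,G2,4), (15,G2,5.5), (15,G3,5.5), (16,G3,7), (17,G3,8), (19,G1,9), (23,G1,10.5), (23,G2,10.5), (25,G1,12), (26,G3,13)
Step 2: Sum ranks within each group.
R_1 = 32.5 (n_1 = 4)
R_2 = 25 (n_2 = 5)
R_3 = 33.5 (n_3 = 4)
Step 3: H = 12/(N(N+1)) * sum(R_i^2/n_i) - 3(N+1)
     = 12/(13*14) * (32.5^2/4 + 25^2/5 + 33.5^2/4) - 3*14
     = 0.065934 * 669.625 - 42
     = 2.151099.
Step 4: Ties present; correction factor C = 1 - 12/(13^3 - 13) = 0.994505. Corrected H = 2.151099 / 0.994505 = 2.162983.
Step 5: Under H0, H ~ chi^2(2); p-value = 0.339089.
Step 6: alpha = 0.1. fail to reject H0.

H = 2.1630, df = 2, p = 0.339089, fail to reject H0.


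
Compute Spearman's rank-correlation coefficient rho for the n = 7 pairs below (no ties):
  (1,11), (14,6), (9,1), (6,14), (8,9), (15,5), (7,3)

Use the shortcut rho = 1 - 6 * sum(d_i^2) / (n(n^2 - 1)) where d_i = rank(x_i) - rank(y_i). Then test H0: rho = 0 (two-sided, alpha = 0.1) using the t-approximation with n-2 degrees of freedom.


Step 1: Rank x and y separately (midranks; no ties here).
rank(x): 1->1, 14->6, 9->5, 6->2, 8->4, 15->7, 7->3
rank(y): 11->6, 6->4, 1->1, 14->7, 9->5, 5->3, 3->2
Step 2: d_i = R_x(i) - R_y(i); compute d_i^2.
  (1-6)^2=25, (6-4)^2=4, (5-1)^2=16, (2-7)^2=25, (4-5)^2=1, (7-3)^2=16, (3-2)^2=1
sum(d^2) = 88.
Step 3: rho = 1 - 6*88 / (7*(7^2 - 1)) = 1 - 528/336 = -0.571429.
Step 4: Under H0, t = rho * sqrt((n-2)/(1-rho^2)) = -1.5570 ~ t(5).
Step 5: Two-sided p-value from the t-distribution with 5 df = 0.180202.
Step 6: alpha = 0.1. fail to reject H0.

rho = -0.5714, p = 0.180202, fail to reject H0 at alpha = 0.1.


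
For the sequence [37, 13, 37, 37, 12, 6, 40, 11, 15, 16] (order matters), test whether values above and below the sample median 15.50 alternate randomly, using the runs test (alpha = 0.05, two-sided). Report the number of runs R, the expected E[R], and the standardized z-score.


Step 1: Compute median = 15.50; label A = above, B = below.
Labels in order: ABAABBABBA  (n_A = 5, n_B = 5)
Step 2: Count runs R = 7.
Step 3: Under H0 (random ordering), E[R] = 2*n_A*n_B/(n_A+n_B) + 1 = 2*5*5/10 + 1 = 6.0000.
        Var[R] = 2*n_A*n_B*(2*n_A*n_B - n_A - n_B) / ((n_A+n_B)^2 * (n_A+n_B-1)) = 2000/900 = 2.2222.
        SD[R] = 1.4907.
Step 4: Continuity-corrected z = (R - 0.5 - E[R]) / SD[R] = (7 - 0.5 - 6.0000) / 1.4907 = 0.3354.
Step 5: Two-sided p-value via normal approximation = 2*(1 - Phi(|z|)) = 0.737316.
Step 6: alpha = 0.05. fail to reject H0.

R = 7, z = 0.3354, p = 0.737316, fail to reject H0.


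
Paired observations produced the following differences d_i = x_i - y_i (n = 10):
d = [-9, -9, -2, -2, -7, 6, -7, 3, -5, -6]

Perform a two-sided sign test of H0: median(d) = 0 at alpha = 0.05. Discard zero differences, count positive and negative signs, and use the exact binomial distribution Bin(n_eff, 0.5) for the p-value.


Step 1: Discard zero differences. Original n = 10; n_eff = number of nonzero differences = 10.
Nonzero differences (with sign): -9, -9, -2, -2, -7, +6, -7, +3, -5, -6
Step 2: Count signs: positive = 2, negative = 8.
Step 3: Under H0: P(positive) = 0.5, so the number of positives S ~ Bin(10, 0.5).
Step 4: Two-sided exact p-value = sum of Bin(10,0.5) probabilities at or below the observed probability = 0.109375.
Step 5: alpha = 0.05. fail to reject H0.

n_eff = 10, pos = 2, neg = 8, p = 0.109375, fail to reject H0.


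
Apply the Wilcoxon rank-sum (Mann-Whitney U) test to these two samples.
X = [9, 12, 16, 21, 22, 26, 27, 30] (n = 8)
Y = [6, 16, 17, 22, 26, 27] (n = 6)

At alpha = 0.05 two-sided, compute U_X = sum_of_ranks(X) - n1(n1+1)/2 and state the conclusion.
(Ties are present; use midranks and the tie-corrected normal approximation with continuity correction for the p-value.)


Step 1: Combine and sort all 14 observations; assign midranks.
sorted (value, group): (6,Y), (9,X), (12,X), (16,X), (16,Y), (17,Y), (21,X), (22,X), (22,Y), (26,X), (26,Y), (27,X), (27,Y), (30,X)
ranks: 6->1, 9->2, 12->3, 16->4.5, 16->4.5, 17->6, 21->7, 22->8.5, 22->8.5, 26->10.5, 26->10.5, 27->12.5, 27->12.5, 30->14
Step 2: Rank sum for X: R1 = 2 + 3 + 4.5 + 7 + 8.5 + 10.5 + 12.5 + 14 = 62.
Step 3: U_X = R1 - n1(n1+1)/2 = 62 - 8*9/2 = 62 - 36 = 26.
       U_Y = n1*n2 - U_X = 48 - 26 = 22.
Step 4: Ties are present, so use the tie-corrected normal approximation (with continuity correction) for the p-value.
Step 5: p-value = 0.845780; compare to alpha = 0.05. fail to reject H0.

U_X = 26, p = 0.845780, fail to reject H0 at alpha = 0.05.


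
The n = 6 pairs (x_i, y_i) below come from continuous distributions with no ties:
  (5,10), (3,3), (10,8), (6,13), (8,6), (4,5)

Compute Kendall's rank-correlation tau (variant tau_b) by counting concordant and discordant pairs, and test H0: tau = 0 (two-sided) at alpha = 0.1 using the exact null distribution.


Step 1: Enumerate the 15 unordered pairs (i,j) with i<j and classify each by sign(x_j-x_i) * sign(y_j-y_i).
  (1,2):dx=-2,dy=-7->C; (1,3):dx=+5,dy=-2->D; (1,4):dx=+1,dy=+3->C; (1,5):dx=+3,dy=-4->D
  (1,6):dx=-1,dy=-5->C; (2,3):dx=+7,dy=+5->C; (2,4):dx=+3,dy=+10->C; (2,5):dx=+5,dy=+3->C
  (2,6):dx=+1,dy=+2->C; (3,4):dx=-4,dy=+5->D; (3,5):dx=-2,dy=-2->C; (3,6):dx=-6,dy=-3->C
  (4,5):dx=+2,dy=-7->D; (4,6):dx=-2,dy=-8->C; (5,6):dx=-4,dy=-1->C
Step 2: C = 11, D = 4, total pairs = 15.
Step 3: tau = (C - D)/(n(n-1)/2) = (11 - 4)/15 = 0.466667.
Step 4: Exact two-sided p-value (enumerate n! = 720 permutations of y under H0): p = 0.272222.
Step 5: alpha = 0.1. fail to reject H0.

tau_b = 0.4667 (C=11, D=4), p = 0.272222, fail to reject H0.


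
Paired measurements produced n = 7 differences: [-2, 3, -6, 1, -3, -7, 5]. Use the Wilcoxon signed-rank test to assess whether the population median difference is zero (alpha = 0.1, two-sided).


Step 1: Drop any zero differences (none here) and take |d_i|.
|d| = [2, 3, 6, 1, 3, 7, 5]
Step 2: Midrank |d_i| (ties get averaged ranks).
ranks: |2|->2, |3|->3.5, |6|->6, |1|->1, |3|->3.5, |7|->7, |5|->5
Step 3: Attach original signs; sum ranks with positive sign and with negative sign.
W+ = 3.5 + 1 + 5 = 9.5
W- = 2 + 6 + 3.5 + 7 = 18.5
(Check: W+ + W- = 28 should equal n(n+1)/2 = 28.)
Step 4: Test statistic W = min(W+, W-) = 9.5.
Step 5: Ties in |d|, so use the tie-corrected normal approximation.
        E[W] = n(n+1)/4 = 7*8/4 = 14.
        Tie groups: |d|=3 (t=2); sum(t^3 - t) = 6.
        Var[W] = n(n+1)(2n+1)/24 - sum(t^3-t)/48 = 840/24 - 6/48 = 34.875.
        z = (W - E[W]) / sqrt(Var[W]) = (9.5 - 14) / 5.9055 = -0.7620.
        Two-sided p = 2*Phi(z) = 0.446060.
Step 6: alpha = 0.1. fail to reject H0.

W+ = 9.5, W- = 18.5, W = min = 9.5, p = 0.446060, fail to reject H0.


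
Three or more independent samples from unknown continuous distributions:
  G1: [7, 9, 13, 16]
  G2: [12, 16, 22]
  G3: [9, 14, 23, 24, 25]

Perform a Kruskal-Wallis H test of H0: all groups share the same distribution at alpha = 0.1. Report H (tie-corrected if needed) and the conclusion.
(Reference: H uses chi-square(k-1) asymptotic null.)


Step 1: Combine all N = 12 observations and assign midranks.
sorted (value, group, rank): (7,G1,1), (9,G1,2.5), (9,G3,2.5), (12,G2,4), (13,G1,5), (14,G3,6), (16,G1,7.5), (16,G2,7.5), (22,G2,9), (23,G3,10), (24,G3,11), (25,G3,12)
Step 2: Sum ranks within each group.
R_1 = 16 (n_1 = 4)
R_2 = 20.5 (n_2 = 3)
R_3 = 41.5 (n_3 = 5)
Step 3: H = 12/(N(N+1)) * sum(R_i^2/n_i) - 3(N+1)
     = 12/(12*13) * (16^2/4 + 20.5^2/3 + 41.5^2/5) - 3*13
     = 0.076923 * 548.533 - 39
     = 3.194872.
Step 4: Ties present; correction factor C = 1 - 12/(12^3 - 12) = 0.993007. Corrected H = 3.194872 / 0.993007 = 3.217371.
Step 5: Under H0, H ~ chi^2(2); p-value = 0.200151.
Step 6: alpha = 0.1. fail to reject H0.

H = 3.2174, df = 2, p = 0.200151, fail to reject H0.


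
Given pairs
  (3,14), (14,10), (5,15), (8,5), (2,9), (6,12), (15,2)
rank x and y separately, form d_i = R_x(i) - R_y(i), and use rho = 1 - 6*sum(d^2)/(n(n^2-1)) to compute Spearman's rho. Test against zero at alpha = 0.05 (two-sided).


Step 1: Rank x and y separately (midranks; no ties here).
rank(x): 3->2, 14->6, 5->3, 8->5, 2->1, 6->4, 15->7
rank(y): 14->6, 10->4, 15->7, 5->2, 9->3, 12->5, 2->1
Step 2: d_i = R_x(i) - R_y(i); compute d_i^2.
  (2-6)^2=16, (6-4)^2=4, (3-7)^2=16, (5-2)^2=9, (1-3)^2=4, (4-5)^2=1, (7-1)^2=36
sum(d^2) = 86.
Step 3: rho = 1 - 6*86 / (7*(7^2 - 1)) = 1 - 516/336 = -0.535714.
Step 4: Under H0, t = rho * sqrt((n-2)/(1-rho^2)) = -1.4186 ~ t(5).
Step 5: Two-sided p-value from the t-distribution with 5 df = 0.215217.
Step 6: alpha = 0.05. fail to reject H0.

rho = -0.5357, p = 0.215217, fail to reject H0 at alpha = 0.05.


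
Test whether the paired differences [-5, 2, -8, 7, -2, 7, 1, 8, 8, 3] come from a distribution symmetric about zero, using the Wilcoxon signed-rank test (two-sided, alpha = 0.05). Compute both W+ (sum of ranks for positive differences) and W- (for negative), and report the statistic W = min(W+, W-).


Step 1: Drop any zero differences (none here) and take |d_i|.
|d| = [5, 2, 8, 7, 2, 7, 1, 8, 8, 3]
Step 2: Midrank |d_i| (ties get averaged ranks).
ranks: |5|->5, |2|->2.5, |8|->9, |7|->6.5, |2|->2.5, |7|->6.5, |1|->1, |8|->9, |8|->9, |3|->4
Step 3: Attach original signs; sum ranks with positive sign and with negative sign.
W+ = 2.5 + 6.5 + 6.5 + 1 + 9 + 9 + 4 = 38.5
W- = 5 + 9 + 2.5 = 16.5
(Check: W+ + W- = 55 should equal n(n+1)/2 = 55.)
Step 4: Test statistic W = min(W+, W-) = 16.5.
Step 5: Ties in |d|, so use the tie-corrected normal approximation.
        E[W] = n(n+1)/4 = 10*11/4 = 27.5.
        Tie groups: |d|=2 (t=2), |d|=7 (t=2), |d|=8 (t=3); sum(t^3 - t) = 36.
        Var[W] = n(n+1)(2n+1)/24 - sum(t^3-t)/48 = 2310/24 - 36/48 = 95.5.
        z = (W - E[W]) / sqrt(Var[W]) = (16.5 - 27.5) / 9.7724 = -1.1256.
        Two-sided p = 2*Phi(z) = 0.260327.
Step 6: alpha = 0.05. fail to reject H0.

W+ = 38.5, W- = 16.5, W = min = 16.5, p = 0.260327, fail to reject H0.


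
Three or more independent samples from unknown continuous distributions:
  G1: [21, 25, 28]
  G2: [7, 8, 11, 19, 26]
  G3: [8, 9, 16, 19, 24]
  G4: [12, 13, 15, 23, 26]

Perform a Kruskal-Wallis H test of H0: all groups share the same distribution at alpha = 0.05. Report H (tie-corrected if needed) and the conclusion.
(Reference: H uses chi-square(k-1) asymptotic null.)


Step 1: Combine all N = 18 observations and assign midranks.
sorted (value, group, rank): (7,G2,1), (8,G2,2.5), (8,G3,2.5), (9,G3,4), (11,G2,5), (12,G4,6), (13,G4,7), (15,G4,8), (16,G3,9), (19,G2,10.5), (19,G3,10.5), (21,G1,12), (23,G4,13), (24,G3,14), (25,G1,15), (26,G2,16.5), (26,G4,16.5), (28,G1,18)
Step 2: Sum ranks within each group.
R_1 = 45 (n_1 = 3)
R_2 = 35.5 (n_2 = 5)
R_3 = 40 (n_3 = 5)
R_4 = 50.5 (n_4 = 5)
Step 3: H = 12/(N(N+1)) * sum(R_i^2/n_i) - 3(N+1)
     = 12/(18*19) * (45^2/3 + 35.5^2/5 + 40^2/5 + 50.5^2/5) - 3*19
     = 0.035088 * 1757.1 - 57
     = 4.652632.
Step 4: Ties present; correction factor C = 1 - 18/(18^3 - 18) = 0.996904. Corrected H = 4.652632 / 0.996904 = 4.667081.
Step 5: Under H0, H ~ chi^2(3); p-value = 0.197863.
Step 6: alpha = 0.05. fail to reject H0.

H = 4.6671, df = 3, p = 0.197863, fail to reject H0.


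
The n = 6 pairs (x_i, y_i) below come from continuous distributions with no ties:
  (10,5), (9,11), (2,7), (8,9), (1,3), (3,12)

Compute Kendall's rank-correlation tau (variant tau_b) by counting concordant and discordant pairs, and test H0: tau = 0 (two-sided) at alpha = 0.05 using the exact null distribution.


Step 1: Enumerate the 15 unordered pairs (i,j) with i<j and classify each by sign(x_j-x_i) * sign(y_j-y_i).
  (1,2):dx=-1,dy=+6->D; (1,3):dx=-8,dy=+2->D; (1,4):dx=-2,dy=+4->D; (1,5):dx=-9,dy=-2->C
  (1,6):dx=-7,dy=+7->D; (2,3):dx=-7,dy=-4->C; (2,4):dx=-1,dy=-2->C; (2,5):dx=-8,dy=-8->C
  (2,6):dx=-6,dy=+1->D; (3,4):dx=+6,dy=+2->C; (3,5):dx=-1,dy=-4->C; (3,6):dx=+1,dy=+5->C
  (4,5):dx=-7,dy=-6->C; (4,6):dx=-5,dy=+3->D; (5,6):dx=+2,dy=+9->C
Step 2: C = 9, D = 6, total pairs = 15.
Step 3: tau = (C - D)/(n(n-1)/2) = (9 - 6)/15 = 0.200000.
Step 4: Exact two-sided p-value (enumerate n! = 720 permutations of y under H0): p = 0.719444.
Step 5: alpha = 0.05. fail to reject H0.

tau_b = 0.2000 (C=9, D=6), p = 0.719444, fail to reject H0.


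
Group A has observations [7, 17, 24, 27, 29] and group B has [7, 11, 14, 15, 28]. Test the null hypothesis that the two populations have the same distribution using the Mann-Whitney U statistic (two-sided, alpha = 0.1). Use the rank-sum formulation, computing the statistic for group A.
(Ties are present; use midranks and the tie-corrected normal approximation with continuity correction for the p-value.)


Step 1: Combine and sort all 10 observations; assign midranks.
sorted (value, group): (7,X), (7,Y), (11,Y), (14,Y), (15,Y), (17,X), (24,X), (27,X), (28,Y), (29,X)
ranks: 7->1.5, 7->1.5, 11->3, 14->4, 15->5, 17->6, 24->7, 27->8, 28->9, 29->10
Step 2: Rank sum for X: R1 = 1.5 + 6 + 7 + 8 + 10 = 32.5.
Step 3: U_X = R1 - n1(n1+1)/2 = 32.5 - 5*6/2 = 32.5 - 15 = 17.5.
       U_Y = n1*n2 - U_X = 25 - 17.5 = 7.5.
Step 4: Ties are present, so use the tie-corrected normal approximation (with continuity correction) for the p-value.
Step 5: p-value = 0.345742; compare to alpha = 0.1. fail to reject H0.

U_X = 17.5, p = 0.345742, fail to reject H0 at alpha = 0.1.


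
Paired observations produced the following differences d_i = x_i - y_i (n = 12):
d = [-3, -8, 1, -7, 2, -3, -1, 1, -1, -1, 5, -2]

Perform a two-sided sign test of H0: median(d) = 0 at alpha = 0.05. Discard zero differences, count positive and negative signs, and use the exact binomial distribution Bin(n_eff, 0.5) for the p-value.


Step 1: Discard zero differences. Original n = 12; n_eff = number of nonzero differences = 12.
Nonzero differences (with sign): -3, -8, +1, -7, +2, -3, -1, +1, -1, -1, +5, -2
Step 2: Count signs: positive = 4, negative = 8.
Step 3: Under H0: P(positive) = 0.5, so the number of positives S ~ Bin(12, 0.5).
Step 4: Two-sided exact p-value = sum of Bin(12,0.5) probabilities at or below the observed probability = 0.387695.
Step 5: alpha = 0.05. fail to reject H0.

n_eff = 12, pos = 4, neg = 8, p = 0.387695, fail to reject H0.


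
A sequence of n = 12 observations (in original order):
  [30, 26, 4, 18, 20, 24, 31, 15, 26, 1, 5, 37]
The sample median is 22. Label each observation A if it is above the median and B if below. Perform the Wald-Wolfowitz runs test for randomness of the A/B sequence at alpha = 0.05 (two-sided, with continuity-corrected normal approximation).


Step 1: Compute median = 22; label A = above, B = below.
Labels in order: AABBBAABABBA  (n_A = 6, n_B = 6)
Step 2: Count runs R = 7.
Step 3: Under H0 (random ordering), E[R] = 2*n_A*n_B/(n_A+n_B) + 1 = 2*6*6/12 + 1 = 7.0000.
        Var[R] = 2*n_A*n_B*(2*n_A*n_B - n_A - n_B) / ((n_A+n_B)^2 * (n_A+n_B-1)) = 4320/1584 = 2.7273.
        SD[R] = 1.6514.
Step 4: R = E[R], so z = 0 with no continuity correction.
Step 5: Two-sided p-value via normal approximation = 2*(1 - Phi(|z|)) = 1.000000.
Step 6: alpha = 0.05. fail to reject H0.

R = 7, z = 0.0000, p = 1.000000, fail to reject H0.


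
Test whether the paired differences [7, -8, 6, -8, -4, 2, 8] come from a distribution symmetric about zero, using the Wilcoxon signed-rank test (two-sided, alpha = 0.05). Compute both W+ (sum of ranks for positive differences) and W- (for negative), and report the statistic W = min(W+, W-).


Step 1: Drop any zero differences (none here) and take |d_i|.
|d| = [7, 8, 6, 8, 4, 2, 8]
Step 2: Midrank |d_i| (ties get averaged ranks).
ranks: |7|->4, |8|->6, |6|->3, |8|->6, |4|->2, |2|->1, |8|->6
Step 3: Attach original signs; sum ranks with positive sign and with negative sign.
W+ = 4 + 3 + 1 + 6 = 14
W- = 6 + 6 + 2 = 14
(Check: W+ + W- = 28 should equal n(n+1)/2 = 28.)
Step 4: Test statistic W = min(W+, W-) = 14.
Step 5: Ties in |d|, so use the tie-corrected normal approximation.
        E[W] = n(n+1)/4 = 7*8/4 = 14.
        Tie groups: |d|=8 (t=3); sum(t^3 - t) = 24.
        Var[W] = n(n+1)(2n+1)/24 - sum(t^3-t)/48 = 840/24 - 24/48 = 34.5.
        z = (W - E[W]) / sqrt(Var[W]) = (14 - 14) / 5.8737 = 0.0000.
        Two-sided p = 2*Phi(z) = 1.000000.
Step 6: alpha = 0.05. fail to reject H0.

W+ = 14, W- = 14, W = min = 14, p = 1.000000, fail to reject H0.


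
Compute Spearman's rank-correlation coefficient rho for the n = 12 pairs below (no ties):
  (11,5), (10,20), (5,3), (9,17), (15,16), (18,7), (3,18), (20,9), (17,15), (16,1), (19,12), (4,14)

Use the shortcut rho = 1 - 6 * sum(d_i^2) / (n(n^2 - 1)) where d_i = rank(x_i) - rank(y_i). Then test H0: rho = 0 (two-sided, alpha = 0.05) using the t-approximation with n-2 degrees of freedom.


Step 1: Rank x and y separately (midranks; no ties here).
rank(x): 11->6, 10->5, 5->3, 9->4, 15->7, 18->10, 3->1, 20->12, 17->9, 16->8, 19->11, 4->2
rank(y): 5->3, 20->12, 3->2, 17->10, 16->9, 7->4, 18->11, 9->5, 15->8, 1->1, 12->6, 14->7
Step 2: d_i = R_x(i) - R_y(i); compute d_i^2.
  (6-3)^2=9, (5-12)^2=49, (3-2)^2=1, (4-10)^2=36, (7-9)^2=4, (10-4)^2=36, (1-11)^2=100, (12-5)^2=49, (9-8)^2=1, (8-1)^2=49, (11-6)^2=25, (2-7)^2=25
sum(d^2) = 384.
Step 3: rho = 1 - 6*384 / (12*(12^2 - 1)) = 1 - 2304/1716 = -0.342657.
Step 4: Under H0, t = rho * sqrt((n-2)/(1-rho^2)) = -1.1534 ~ t(10).
Step 5: Two-sided p-value from the t-distribution with 10 df = 0.275567.
Step 6: alpha = 0.05. fail to reject H0.

rho = -0.3427, p = 0.275567, fail to reject H0 at alpha = 0.05.


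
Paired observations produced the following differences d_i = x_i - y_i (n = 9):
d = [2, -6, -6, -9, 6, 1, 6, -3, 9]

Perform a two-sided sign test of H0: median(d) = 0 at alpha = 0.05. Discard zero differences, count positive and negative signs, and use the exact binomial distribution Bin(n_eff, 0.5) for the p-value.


Step 1: Discard zero differences. Original n = 9; n_eff = number of nonzero differences = 9.
Nonzero differences (with sign): +2, -6, -6, -9, +6, +1, +6, -3, +9
Step 2: Count signs: positive = 5, negative = 4.
Step 3: Under H0: P(positive) = 0.5, so the number of positives S ~ Bin(9, 0.5).
Step 4: Two-sided exact p-value = sum of Bin(9,0.5) probabilities at or below the observed probability = 1.000000.
Step 5: alpha = 0.05. fail to reject H0.

n_eff = 9, pos = 5, neg = 4, p = 1.000000, fail to reject H0.


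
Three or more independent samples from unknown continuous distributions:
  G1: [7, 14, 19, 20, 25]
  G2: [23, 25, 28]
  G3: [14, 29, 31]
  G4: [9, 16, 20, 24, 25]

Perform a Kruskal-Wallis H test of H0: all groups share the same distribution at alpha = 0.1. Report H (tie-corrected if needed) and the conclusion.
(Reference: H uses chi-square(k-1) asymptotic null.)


Step 1: Combine all N = 16 observations and assign midranks.
sorted (value, group, rank): (7,G1,1), (9,G4,2), (14,G1,3.5), (14,G3,3.5), (16,G4,5), (19,G1,6), (20,G1,7.5), (20,G4,7.5), (23,G2,9), (24,G4,10), (25,G1,12), (25,G2,12), (25,G4,12), (28,G2,14), (29,G3,15), (31,G3,16)
Step 2: Sum ranks within each group.
R_1 = 30 (n_1 = 5)
R_2 = 35 (n_2 = 3)
R_3 = 34.5 (n_3 = 3)
R_4 = 36.5 (n_4 = 5)
Step 3: H = 12/(N(N+1)) * sum(R_i^2/n_i) - 3(N+1)
     = 12/(16*17) * (30^2/5 + 35^2/3 + 34.5^2/3 + 36.5^2/5) - 3*17
     = 0.044118 * 1251.53 - 51
     = 4.214706.
Step 4: Ties present; correction factor C = 1 - 36/(16^3 - 16) = 0.991176. Corrected H = 4.214706 / 0.991176 = 4.252226.
Step 5: Under H0, H ~ chi^2(3); p-value = 0.235485.
Step 6: alpha = 0.1. fail to reject H0.

H = 4.2522, df = 3, p = 0.235485, fail to reject H0.


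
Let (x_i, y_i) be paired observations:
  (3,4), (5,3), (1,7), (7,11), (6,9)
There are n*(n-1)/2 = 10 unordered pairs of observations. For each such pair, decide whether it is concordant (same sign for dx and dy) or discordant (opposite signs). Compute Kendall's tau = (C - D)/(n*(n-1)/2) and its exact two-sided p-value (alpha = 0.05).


Step 1: Enumerate the 10 unordered pairs (i,j) with i<j and classify each by sign(x_j-x_i) * sign(y_j-y_i).
  (1,2):dx=+2,dy=-1->D; (1,3):dx=-2,dy=+3->D; (1,4):dx=+4,dy=+7->C; (1,5):dx=+3,dy=+5->C
  (2,3):dx=-4,dy=+4->D; (2,4):dx=+2,dy=+8->C; (2,5):dx=+1,dy=+6->C; (3,4):dx=+6,dy=+4->C
  (3,5):dx=+5,dy=+2->C; (4,5):dx=-1,dy=-2->C
Step 2: C = 7, D = 3, total pairs = 10.
Step 3: tau = (C - D)/(n(n-1)/2) = (7 - 3)/10 = 0.400000.
Step 4: Exact two-sided p-value (enumerate n! = 120 permutations of y under H0): p = 0.483333.
Step 5: alpha = 0.05. fail to reject H0.

tau_b = 0.4000 (C=7, D=3), p = 0.483333, fail to reject H0.


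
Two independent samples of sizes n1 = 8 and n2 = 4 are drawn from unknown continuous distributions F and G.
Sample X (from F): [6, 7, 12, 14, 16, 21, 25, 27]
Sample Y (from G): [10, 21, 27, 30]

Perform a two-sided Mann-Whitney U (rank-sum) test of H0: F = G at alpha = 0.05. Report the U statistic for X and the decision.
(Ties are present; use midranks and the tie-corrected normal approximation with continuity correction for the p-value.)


Step 1: Combine and sort all 12 observations; assign midranks.
sorted (value, group): (6,X), (7,X), (10,Y), (12,X), (14,X), (16,X), (21,X), (21,Y), (25,X), (27,X), (27,Y), (30,Y)
ranks: 6->1, 7->2, 10->3, 12->4, 14->5, 16->6, 21->7.5, 21->7.5, 25->9, 27->10.5, 27->10.5, 30->12
Step 2: Rank sum for X: R1 = 1 + 2 + 4 + 5 + 6 + 7.5 + 9 + 10.5 = 45.
Step 3: U_X = R1 - n1(n1+1)/2 = 45 - 8*9/2 = 45 - 36 = 9.
       U_Y = n1*n2 - U_X = 32 - 9 = 23.
Step 4: Ties are present, so use the tie-corrected normal approximation (with continuity correction) for the p-value.
Step 5: p-value = 0.267926; compare to alpha = 0.05. fail to reject H0.

U_X = 9, p = 0.267926, fail to reject H0 at alpha = 0.05.


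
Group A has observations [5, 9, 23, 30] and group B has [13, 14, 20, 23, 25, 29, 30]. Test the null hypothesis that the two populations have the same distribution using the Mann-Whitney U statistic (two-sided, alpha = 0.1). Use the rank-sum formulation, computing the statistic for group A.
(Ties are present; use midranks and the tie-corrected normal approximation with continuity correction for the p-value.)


Step 1: Combine and sort all 11 observations; assign midranks.
sorted (value, group): (5,X), (9,X), (13,Y), (14,Y), (20,Y), (23,X), (23,Y), (25,Y), (29,Y), (30,X), (30,Y)
ranks: 5->1, 9->2, 13->3, 14->4, 20->5, 23->6.5, 23->6.5, 25->8, 29->9, 30->10.5, 30->10.5
Step 2: Rank sum for X: R1 = 1 + 2 + 6.5 + 10.5 = 20.
Step 3: U_X = R1 - n1(n1+1)/2 = 20 - 4*5/2 = 20 - 10 = 10.
       U_Y = n1*n2 - U_X = 28 - 10 = 18.
Step 4: Ties are present, so use the tie-corrected normal approximation (with continuity correction) for the p-value.
Step 5: p-value = 0.506393; compare to alpha = 0.1. fail to reject H0.

U_X = 10, p = 0.506393, fail to reject H0 at alpha = 0.1.


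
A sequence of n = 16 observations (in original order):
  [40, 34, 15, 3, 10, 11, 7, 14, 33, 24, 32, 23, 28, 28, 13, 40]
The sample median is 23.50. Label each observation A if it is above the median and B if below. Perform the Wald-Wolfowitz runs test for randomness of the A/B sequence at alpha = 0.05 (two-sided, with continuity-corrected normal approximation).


Step 1: Compute median = 23.50; label A = above, B = below.
Labels in order: AABBBBBBAAABAABA  (n_A = 8, n_B = 8)
Step 2: Count runs R = 7.
Step 3: Under H0 (random ordering), E[R] = 2*n_A*n_B/(n_A+n_B) + 1 = 2*8*8/16 + 1 = 9.0000.
        Var[R] = 2*n_A*n_B*(2*n_A*n_B - n_A - n_B) / ((n_A+n_B)^2 * (n_A+n_B-1)) = 14336/3840 = 3.7333.
        SD[R] = 1.9322.
Step 4: Continuity-corrected z = (R + 0.5 - E[R]) / SD[R] = (7 + 0.5 - 9.0000) / 1.9322 = -0.7763.
Step 5: Two-sided p-value via normal approximation = 2*(1 - Phi(|z|)) = 0.437558.
Step 6: alpha = 0.05. fail to reject H0.

R = 7, z = -0.7763, p = 0.437558, fail to reject H0.


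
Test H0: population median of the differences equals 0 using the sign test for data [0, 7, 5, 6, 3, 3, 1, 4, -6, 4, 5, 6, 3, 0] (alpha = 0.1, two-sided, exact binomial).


Step 1: Discard zero differences. Original n = 14; n_eff = number of nonzero differences = 12.
Nonzero differences (with sign): +7, +5, +6, +3, +3, +1, +4, -6, +4, +5, +6, +3
Step 2: Count signs: positive = 11, negative = 1.
Step 3: Under H0: P(positive) = 0.5, so the number of positives S ~ Bin(12, 0.5).
Step 4: Two-sided exact p-value = sum of Bin(12,0.5) probabilities at or below the observed probability = 0.006348.
Step 5: alpha = 0.1. reject H0.

n_eff = 12, pos = 11, neg = 1, p = 0.006348, reject H0.


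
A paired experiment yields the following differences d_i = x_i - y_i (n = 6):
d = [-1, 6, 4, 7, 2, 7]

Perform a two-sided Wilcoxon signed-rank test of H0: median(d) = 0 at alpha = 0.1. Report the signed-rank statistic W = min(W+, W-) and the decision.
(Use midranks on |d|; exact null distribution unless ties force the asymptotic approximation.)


Step 1: Drop any zero differences (none here) and take |d_i|.
|d| = [1, 6, 4, 7, 2, 7]
Step 2: Midrank |d_i| (ties get averaged ranks).
ranks: |1|->1, |6|->4, |4|->3, |7|->5.5, |2|->2, |7|->5.5
Step 3: Attach original signs; sum ranks with positive sign and with negative sign.
W+ = 4 + 3 + 5.5 + 2 + 5.5 = 20
W- = 1 = 1
(Check: W+ + W- = 21 should equal n(n+1)/2 = 21.)
Step 4: Test statistic W = min(W+, W-) = 1.
Step 5: Ties in |d|, so use the tie-corrected normal approximation.
        E[W] = n(n+1)/4 = 6*7/4 = 10.5.
        Tie groups: |d|=7 (t=2); sum(t^3 - t) = 6.
        Var[W] = n(n+1)(2n+1)/24 - sum(t^3-t)/48 = 546/24 - 6/48 = 22.625.
        z = (W - E[W]) / sqrt(Var[W]) = (1 - 10.5) / 4.7566 = -1.9972.
        Two-sided p = 2*Phi(z) = 0.045800.
Step 6: alpha = 0.1. reject H0.

W+ = 20, W- = 1, W = min = 1, p = 0.045800, reject H0.


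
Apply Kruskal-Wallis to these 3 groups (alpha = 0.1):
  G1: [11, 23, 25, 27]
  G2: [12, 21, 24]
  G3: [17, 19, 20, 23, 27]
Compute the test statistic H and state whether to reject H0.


Step 1: Combine all N = 12 observations and assign midranks.
sorted (value, group, rank): (11,G1,1), (12,G2,2), (17,G3,3), (19,G3,4), (20,G3,5), (21,G2,6), (23,G1,7.5), (23,G3,7.5), (24,G2,9), (25,G1,10), (27,G1,11.5), (27,G3,11.5)
Step 2: Sum ranks within each group.
R_1 = 30 (n_1 = 4)
R_2 = 17 (n_2 = 3)
R_3 = 31 (n_3 = 5)
Step 3: H = 12/(N(N+1)) * sum(R_i^2/n_i) - 3(N+1)
     = 12/(12*13) * (30^2/4 + 17^2/3 + 31^2/5) - 3*13
     = 0.076923 * 513.533 - 39
     = 0.502564.
Step 4: Ties present; correction factor C = 1 - 12/(12^3 - 12) = 0.993007. Corrected H = 0.502564 / 0.993007 = 0.506103.
Step 5: Under H0, H ~ chi^2(2); p-value = 0.776428.
Step 6: alpha = 0.1. fail to reject H0.

H = 0.5061, df = 2, p = 0.776428, fail to reject H0.


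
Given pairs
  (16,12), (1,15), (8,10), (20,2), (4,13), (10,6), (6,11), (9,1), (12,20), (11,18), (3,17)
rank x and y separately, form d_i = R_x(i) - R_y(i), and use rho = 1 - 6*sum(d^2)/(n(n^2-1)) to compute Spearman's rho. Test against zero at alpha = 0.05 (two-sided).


Step 1: Rank x and y separately (midranks; no ties here).
rank(x): 16->10, 1->1, 8->5, 20->11, 4->3, 10->7, 6->4, 9->6, 12->9, 11->8, 3->2
rank(y): 12->6, 15->8, 10->4, 2->2, 13->7, 6->3, 11->5, 1->1, 20->11, 18->10, 17->9
Step 2: d_i = R_x(i) - R_y(i); compute d_i^2.
  (10-6)^2=16, (1-8)^2=49, (5-4)^2=1, (11-2)^2=81, (3-7)^2=16, (7-3)^2=16, (4-5)^2=1, (6-1)^2=25, (9-11)^2=4, (8-10)^2=4, (2-9)^2=49
sum(d^2) = 262.
Step 3: rho = 1 - 6*262 / (11*(11^2 - 1)) = 1 - 1572/1320 = -0.190909.
Step 4: Under H0, t = rho * sqrt((n-2)/(1-rho^2)) = -0.5835 ~ t(9).
Step 5: Two-sided p-value from the t-distribution with 9 df = 0.573913.
Step 6: alpha = 0.05. fail to reject H0.

rho = -0.1909, p = 0.573913, fail to reject H0 at alpha = 0.05.


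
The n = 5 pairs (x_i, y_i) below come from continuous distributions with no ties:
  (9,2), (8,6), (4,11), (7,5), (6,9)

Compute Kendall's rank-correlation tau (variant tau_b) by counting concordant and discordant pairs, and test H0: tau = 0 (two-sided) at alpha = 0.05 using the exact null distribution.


Step 1: Enumerate the 10 unordered pairs (i,j) with i<j and classify each by sign(x_j-x_i) * sign(y_j-y_i).
  (1,2):dx=-1,dy=+4->D; (1,3):dx=-5,dy=+9->D; (1,4):dx=-2,dy=+3->D; (1,5):dx=-3,dy=+7->D
  (2,3):dx=-4,dy=+5->D; (2,4):dx=-1,dy=-1->C; (2,5):dx=-2,dy=+3->D; (3,4):dx=+3,dy=-6->D
  (3,5):dx=+2,dy=-2->D; (4,5):dx=-1,dy=+4->D
Step 2: C = 1, D = 9, total pairs = 10.
Step 3: tau = (C - D)/(n(n-1)/2) = (1 - 9)/10 = -0.800000.
Step 4: Exact two-sided p-value (enumerate n! = 120 permutations of y under H0): p = 0.083333.
Step 5: alpha = 0.05. fail to reject H0.

tau_b = -0.8000 (C=1, D=9), p = 0.083333, fail to reject H0.


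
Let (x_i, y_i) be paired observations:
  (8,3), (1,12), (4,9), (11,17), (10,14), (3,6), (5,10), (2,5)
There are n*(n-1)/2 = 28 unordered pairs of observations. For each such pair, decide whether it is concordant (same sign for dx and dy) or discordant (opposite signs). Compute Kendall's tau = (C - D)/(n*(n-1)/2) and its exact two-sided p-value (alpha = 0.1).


Step 1: Enumerate the 28 unordered pairs (i,j) with i<j and classify each by sign(x_j-x_i) * sign(y_j-y_i).
  (1,2):dx=-7,dy=+9->D; (1,3):dx=-4,dy=+6->D; (1,4):dx=+3,dy=+14->C; (1,5):dx=+2,dy=+11->C
  (1,6):dx=-5,dy=+3->D; (1,7):dx=-3,dy=+7->D; (1,8):dx=-6,dy=+2->D; (2,3):dx=+3,dy=-3->D
  (2,4):dx=+10,dy=+5->C; (2,5):dx=+9,dy=+2->C; (2,6):dx=+2,dy=-6->D; (2,7):dx=+4,dy=-2->D
  (2,8):dx=+1,dy=-7->D; (3,4):dx=+7,dy=+8->C; (3,5):dx=+6,dy=+5->C; (3,6):dx=-1,dy=-3->C
  (3,7):dx=+1,dy=+1->C; (3,8):dx=-2,dy=-4->C; (4,5):dx=-1,dy=-3->C; (4,6):dx=-8,dy=-11->C
  (4,7):dx=-6,dy=-7->C; (4,8):dx=-9,dy=-12->C; (5,6):dx=-7,dy=-8->C; (5,7):dx=-5,dy=-4->C
  (5,8):dx=-8,dy=-9->C; (6,7):dx=+2,dy=+4->C; (6,8):dx=-1,dy=-1->C; (7,8):dx=-3,dy=-5->C
Step 2: C = 19, D = 9, total pairs = 28.
Step 3: tau = (C - D)/(n(n-1)/2) = (19 - 9)/28 = 0.357143.
Step 4: Exact two-sided p-value (enumerate n! = 40320 permutations of y under H0): p = 0.275099.
Step 5: alpha = 0.1. fail to reject H0.

tau_b = 0.3571 (C=19, D=9), p = 0.275099, fail to reject H0.
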